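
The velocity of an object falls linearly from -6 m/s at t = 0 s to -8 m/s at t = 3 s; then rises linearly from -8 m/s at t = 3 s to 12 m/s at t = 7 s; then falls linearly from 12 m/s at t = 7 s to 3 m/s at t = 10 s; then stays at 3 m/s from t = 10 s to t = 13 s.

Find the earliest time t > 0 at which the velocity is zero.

v changes sign on 3–7 s (from -8 to 12); the graph is linear there, so v = 0 at t = 3 + (8)·(7 − 3)/(12 − -8) = 4.6 s.

t = 4.6 s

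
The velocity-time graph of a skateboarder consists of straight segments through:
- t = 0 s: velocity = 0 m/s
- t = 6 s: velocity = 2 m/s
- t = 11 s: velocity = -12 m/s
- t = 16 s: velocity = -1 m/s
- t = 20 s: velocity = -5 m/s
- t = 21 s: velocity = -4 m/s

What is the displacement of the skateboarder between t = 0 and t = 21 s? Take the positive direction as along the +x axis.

Displacement is the signed area under the v-t curve.
0–6 s: ½(0 + 2)(6) = 6 m
6–11 s: ½(2 + -12)(5) = -25 m
11–16 s: ½(-12 + -1)(5) = -32.5 m
16–20 s: ½(-1 + -5)(4) = -12 m
20–21 s: ½(-5 + -4)(1) = -4.5 m
Net displacement = -68 m

-68 m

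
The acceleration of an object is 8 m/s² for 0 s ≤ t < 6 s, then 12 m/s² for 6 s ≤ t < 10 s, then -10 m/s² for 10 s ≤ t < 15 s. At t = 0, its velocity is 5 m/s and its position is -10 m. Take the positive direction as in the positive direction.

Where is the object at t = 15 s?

On each constant-a segment, Δv = aΔt and Δx = v₀Δt + ½aΔt²; chain segment to segment.
0–6 s: v starts 5 m/s; Δx = 5·6 + ½·8·6² = 174 m; v ends 53 m/s.
6–10 s: v starts 53 m/s; Δx = 53·4 + ½·12·4² = 308 m; v ends 101 m/s.
10–15 s: v starts 101 m/s; Δx = 101·5 + ½·-10·5² = 380 m; v ends 51 m/s.
x(15) = -10 + Σ Δx = 852 m.

852 m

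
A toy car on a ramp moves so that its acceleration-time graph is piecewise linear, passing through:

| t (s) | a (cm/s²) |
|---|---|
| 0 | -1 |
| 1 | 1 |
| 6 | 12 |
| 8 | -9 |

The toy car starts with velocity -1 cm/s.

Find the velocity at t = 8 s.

34.5 cm/s

Δv equals the area under the a-t graph; then v = v₀ + Δv.
0–1 s: ½(-1 + 1)(1) = 0 cm/s
1–6 s: ½(1 + 12)(5) = 32.5 cm/s
6–8 s: ½(12 + -9)(2) = 3 cm/s
Δv = 35.5 cm/s, so v(8) = -1 + (35.5) = 34.5 cm/s.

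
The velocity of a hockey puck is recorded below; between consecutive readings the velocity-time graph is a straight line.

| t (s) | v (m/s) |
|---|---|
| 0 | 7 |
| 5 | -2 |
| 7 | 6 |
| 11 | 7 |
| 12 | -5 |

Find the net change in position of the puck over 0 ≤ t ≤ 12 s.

43.5 m

Net displacement equals the area under the velocity-time graph (areas below the axis count negative).
0–5 s: ½(7 + -2)(5) = 12.5 m
5–7 s: ½(-2 + 6)(2) = 4 m
7–11 s: ½(6 + 7)(4) = 26 m
11–12 s: ½(7 + -5)(1) = 1 m
Net displacement = 43.5 m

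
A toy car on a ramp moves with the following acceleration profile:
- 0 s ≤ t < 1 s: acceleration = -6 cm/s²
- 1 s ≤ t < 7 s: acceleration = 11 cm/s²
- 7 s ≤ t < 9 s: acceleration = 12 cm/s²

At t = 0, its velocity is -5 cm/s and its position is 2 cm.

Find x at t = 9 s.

260 cm

On each constant-a segment, Δv = aΔt and Δx = v₀Δt + ½aΔt²; chain segment to segment.
0–1 s: v starts -5 cm/s; Δx = -5·1 + ½·-6·1² = -8 cm; v ends -11 cm/s.
1–7 s: v starts -11 cm/s; Δx = -11·6 + ½·11·6² = 132 cm; v ends 55 cm/s.
7–9 s: v starts 55 cm/s; Δx = 55·2 + ½·12·2² = 134 cm; v ends 79 cm/s.
x(9) = 2 + Σ Δx = 260 cm.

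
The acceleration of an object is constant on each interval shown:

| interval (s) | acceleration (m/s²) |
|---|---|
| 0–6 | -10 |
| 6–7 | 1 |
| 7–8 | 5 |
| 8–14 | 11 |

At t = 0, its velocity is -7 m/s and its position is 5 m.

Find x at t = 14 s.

-515 m

On each constant-a segment, Δv = aΔt and Δx = v₀Δt + ½aΔt²; chain segment to segment.
0–6 s: v starts -7 m/s; Δx = -7·6 + ½·-10·6² = -222 m; v ends -67 m/s.
6–7 s: v starts -67 m/s; Δx = -67·1 + ½·1·1² = -66.5 m; v ends -66 m/s.
7–8 s: v starts -66 m/s; Δx = -66·1 + ½·5·1² = -63.5 m; v ends -61 m/s.
8–14 s: v starts -61 m/s; Δx = -61·6 + ½·11·6² = -168 m; v ends 5 m/s.
x(14) = 5 + Σ Δx = -515 m.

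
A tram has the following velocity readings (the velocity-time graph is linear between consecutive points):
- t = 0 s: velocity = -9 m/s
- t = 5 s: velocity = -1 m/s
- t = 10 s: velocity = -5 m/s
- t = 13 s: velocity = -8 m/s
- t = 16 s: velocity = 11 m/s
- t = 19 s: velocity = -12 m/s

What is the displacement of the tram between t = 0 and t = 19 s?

-56.5 m

Displacement is the signed area under the v-t curve.
0–5 s: ½(-9 + -1)(5) = -25 m
5–10 s: ½(-1 + -5)(5) = -15 m
10–13 s: ½(-5 + -8)(3) = -19.5 m
13–16 s: ½(-8 + 11)(3) = 4.5 m
16–19 s: ½(11 + -12)(3) = -1.5 m
Net displacement = -56.5 m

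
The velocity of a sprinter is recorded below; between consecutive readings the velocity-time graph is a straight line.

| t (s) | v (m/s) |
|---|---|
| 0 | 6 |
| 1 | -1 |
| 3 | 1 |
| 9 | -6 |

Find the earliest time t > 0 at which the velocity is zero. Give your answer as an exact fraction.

t = 6/7 s

v changes sign on 0–1 s (from 6 to -1); the graph is linear there, so v = 0 at t = 0 + (-6)·(1 − 0)/(-1 − 6) = 6/7 s.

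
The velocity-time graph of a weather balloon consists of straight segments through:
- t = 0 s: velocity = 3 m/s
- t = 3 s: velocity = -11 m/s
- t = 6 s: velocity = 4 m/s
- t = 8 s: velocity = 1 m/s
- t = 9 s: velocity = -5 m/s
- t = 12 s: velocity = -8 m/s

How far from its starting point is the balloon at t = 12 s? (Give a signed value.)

-39 m

Net displacement equals the area under the velocity-time graph (areas below the axis count negative).
0–3 s: ½(3 + -11)(3) = -12 m
3–6 s: ½(-11 + 4)(3) = -10.5 m
6–8 s: ½(4 + 1)(2) = 5 m
8–9 s: ½(1 + -5)(1) = -2 m
9–12 s: ½(-5 + -8)(3) = -19.5 m
Net displacement = -39 m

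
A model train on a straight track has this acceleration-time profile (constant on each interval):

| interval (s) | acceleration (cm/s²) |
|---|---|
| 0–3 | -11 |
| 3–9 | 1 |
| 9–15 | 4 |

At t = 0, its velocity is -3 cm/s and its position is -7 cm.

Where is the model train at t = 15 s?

-371.5 cm

On each constant-a segment, Δv = aΔt and Δx = v₀Δt + ½aΔt²; chain segment to segment.
0–3 s: v starts -3 cm/s; Δx = -3·3 + ½·-11·3² = -58.5 cm; v ends -36 cm/s.
3–9 s: v starts -36 cm/s; Δx = -36·6 + ½·1·6² = -198 cm; v ends -30 cm/s.
9–15 s: v starts -30 cm/s; Δx = -30·6 + ½·4·6² = -108 cm; v ends -6 cm/s.
x(15) = -7 + Σ Δx = -371.5 cm.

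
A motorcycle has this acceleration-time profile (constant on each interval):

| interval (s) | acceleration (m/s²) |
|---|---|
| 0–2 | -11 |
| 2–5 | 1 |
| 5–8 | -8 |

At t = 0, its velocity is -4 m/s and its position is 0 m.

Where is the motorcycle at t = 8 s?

On each constant-a segment, Δv = aΔt and Δx = v₀Δt + ½aΔt²; chain segment to segment.
0–2 s: v starts -4 m/s; Δx = -4·2 + ½·-11·2² = -30 m; v ends -26 m/s.
2–5 s: v starts -26 m/s; Δx = -26·3 + ½·1·3² = -73.5 m; v ends -23 m/s.
5–8 s: v starts -23 m/s; Δx = -23·3 + ½·-8·3² = -105 m; v ends -47 m/s.
x(8) = 0 + Σ Δx = -208.5 m.

-208.5 m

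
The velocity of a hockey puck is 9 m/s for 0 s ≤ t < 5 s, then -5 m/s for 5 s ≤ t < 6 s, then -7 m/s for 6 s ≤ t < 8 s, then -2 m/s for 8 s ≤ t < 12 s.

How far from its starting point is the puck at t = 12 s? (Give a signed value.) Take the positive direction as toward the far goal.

18 m

Displacement is the signed area under the v-t curve.
0–5 s: 9 × 5 = 45 m
5–6 s: -5 × 1 = -5 m
6–8 s: -7 × 2 = -14 m
8–12 s: -2 × 4 = -8 m
Net displacement = 18 m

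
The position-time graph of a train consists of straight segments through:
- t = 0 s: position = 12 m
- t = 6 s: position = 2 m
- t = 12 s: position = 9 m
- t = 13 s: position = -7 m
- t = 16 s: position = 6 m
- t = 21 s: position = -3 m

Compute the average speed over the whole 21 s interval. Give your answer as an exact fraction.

Average speed = (total path length)/(elapsed time); on a piecewise-linear x-t graph the path length is Σ|Δx|.
0–6 s: |Δx| = |2 − 12| = 10 m
6–12 s: |Δx| = |9 − 2| = 7 m
12–13 s: |Δx| = |-7 − 9| = 16 m
13–16 s: |Δx| = |6 − -7| = 13 m
16–21 s: |Δx| = |-3 − 6| = 9 m
Total path = 55 m; average speed = 55/21 = 55/21 m/s.

55/21 m/s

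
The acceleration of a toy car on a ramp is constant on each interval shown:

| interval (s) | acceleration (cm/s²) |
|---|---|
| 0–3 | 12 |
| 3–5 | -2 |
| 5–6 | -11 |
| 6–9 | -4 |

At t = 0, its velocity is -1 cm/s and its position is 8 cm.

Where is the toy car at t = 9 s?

On each constant-a segment, Δv = aΔt and Δx = v₀Δt + ½aΔt²; chain segment to segment.
0–3 s: v starts -1 cm/s; Δx = -1·3 + ½·12·3² = 51 cm; v ends 35 cm/s.
3–5 s: v starts 35 cm/s; Δx = 35·2 + ½·-2·2² = 66 cm; v ends 31 cm/s.
5–6 s: v starts 31 cm/s; Δx = 31·1 + ½·-11·1² = 25.5 cm; v ends 20 cm/s.
6–9 s: v starts 20 cm/s; Δx = 20·3 + ½·-4·3² = 42 cm; v ends 8 cm/s.
x(9) = 8 + Σ Δx = 192.5 cm.

192.5 cm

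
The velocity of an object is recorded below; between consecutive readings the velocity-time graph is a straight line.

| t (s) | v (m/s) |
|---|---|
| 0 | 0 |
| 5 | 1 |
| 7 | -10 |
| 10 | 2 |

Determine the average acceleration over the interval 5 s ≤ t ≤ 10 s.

Average acceleration = Δv/Δt = (2 − 1)/(10 − 5) = 0.2 m/s².

0.2 m/s²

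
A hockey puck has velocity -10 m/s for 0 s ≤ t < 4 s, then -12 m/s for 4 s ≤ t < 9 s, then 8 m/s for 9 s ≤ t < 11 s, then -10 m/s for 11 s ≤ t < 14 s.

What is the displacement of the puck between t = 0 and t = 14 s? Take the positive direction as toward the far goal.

-114 m

Displacement is the signed area under the v-t curve.
0–4 s: -10 × 4 = -40 m
4–9 s: -12 × 5 = -60 m
9–11 s: 8 × 2 = 16 m
11–14 s: -10 × 3 = -30 m
Net displacement = -114 m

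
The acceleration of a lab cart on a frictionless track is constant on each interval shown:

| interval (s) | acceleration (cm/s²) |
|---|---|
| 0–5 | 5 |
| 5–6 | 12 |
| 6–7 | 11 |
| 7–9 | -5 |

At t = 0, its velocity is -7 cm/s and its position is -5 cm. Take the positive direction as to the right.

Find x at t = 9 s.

154 cm

On each constant-a segment, Δv = aΔt and Δx = v₀Δt + ½aΔt²; chain segment to segment.
0–5 s: v starts -7 cm/s; Δx = -7·5 + ½·5·5² = 27.5 cm; v ends 18 cm/s.
5–6 s: v starts 18 cm/s; Δx = 18·1 + ½·12·1² = 24 cm; v ends 30 cm/s.
6–7 s: v starts 30 cm/s; Δx = 30·1 + ½·11·1² = 35.5 cm; v ends 41 cm/s.
7–9 s: v starts 41 cm/s; Δx = 41·2 + ½·-5·2² = 72 cm; v ends 31 cm/s.
x(9) = -5 + Σ Δx = 154 cm.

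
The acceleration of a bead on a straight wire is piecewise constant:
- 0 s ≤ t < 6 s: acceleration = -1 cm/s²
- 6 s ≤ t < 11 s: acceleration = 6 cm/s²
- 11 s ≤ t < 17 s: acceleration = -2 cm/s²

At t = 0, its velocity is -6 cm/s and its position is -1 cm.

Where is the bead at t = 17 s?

On each constant-a segment, Δv = aΔt and Δx = v₀Δt + ½aΔt²; chain segment to segment.
0–6 s: v starts -6 cm/s; Δx = -6·6 + ½·-1·6² = -54 cm; v ends -12 cm/s.
6–11 s: v starts -12 cm/s; Δx = -12·5 + ½·6·5² = 15 cm; v ends 18 cm/s.
11–17 s: v starts 18 cm/s; Δx = 18·6 + ½·-2·6² = 72 cm; v ends 6 cm/s.
x(17) = -1 + Σ Δx = 32 cm.

32 cm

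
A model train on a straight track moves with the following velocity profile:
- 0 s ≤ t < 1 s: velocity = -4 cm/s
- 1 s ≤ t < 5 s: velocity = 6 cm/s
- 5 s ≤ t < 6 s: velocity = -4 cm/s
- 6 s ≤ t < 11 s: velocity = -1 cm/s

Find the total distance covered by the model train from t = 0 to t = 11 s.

Total distance travelled is ∫|v| dt — sum the magnitudes of each area piece.
0–1 s: |-4| × 1 = 4 cm
1–5 s: |6| × 4 = 24 cm
5–6 s: |-4| × 1 = 4 cm
6–11 s: |-1| × 5 = 5 cm
Total distance = 37 cm

37 cm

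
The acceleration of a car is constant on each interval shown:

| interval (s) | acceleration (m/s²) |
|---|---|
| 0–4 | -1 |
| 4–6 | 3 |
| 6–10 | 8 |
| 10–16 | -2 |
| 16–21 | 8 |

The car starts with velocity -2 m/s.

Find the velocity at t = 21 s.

60 m/s

Δv equals the area under the a-t graph; then v = v₀ + Δv.
0–4 s: -1 × 4 = -4 m/s
4–6 s: 3 × 2 = 6 m/s
6–10 s: 8 × 4 = 32 m/s
10–16 s: -2 × 6 = -12 m/s
16–21 s: 8 × 5 = 40 m/s
Δv = 62 m/s, so v(21) = -2 + (62) = 60 m/s.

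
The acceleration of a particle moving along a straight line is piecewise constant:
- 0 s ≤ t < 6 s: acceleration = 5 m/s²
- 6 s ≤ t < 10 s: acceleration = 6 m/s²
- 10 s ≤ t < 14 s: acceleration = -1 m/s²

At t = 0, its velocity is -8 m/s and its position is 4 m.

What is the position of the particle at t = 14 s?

On each constant-a segment, Δv = aΔt and Δx = v₀Δt + ½aΔt²; chain segment to segment.
0–6 s: v starts -8 m/s; Δx = -8·6 + ½·5·6² = 42 m; v ends 22 m/s.
6–10 s: v starts 22 m/s; Δx = 22·4 + ½·6·4² = 136 m; v ends 46 m/s.
10–14 s: v starts 46 m/s; Δx = 46·4 + ½·-1·4² = 176 m; v ends 42 m/s.
x(14) = 4 + Σ Δx = 358 m.

358 m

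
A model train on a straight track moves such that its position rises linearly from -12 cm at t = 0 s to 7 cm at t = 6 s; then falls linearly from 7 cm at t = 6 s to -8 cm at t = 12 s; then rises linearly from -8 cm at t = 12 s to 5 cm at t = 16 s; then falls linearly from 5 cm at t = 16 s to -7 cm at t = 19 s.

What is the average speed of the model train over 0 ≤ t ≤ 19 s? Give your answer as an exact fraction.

59/19 cm/s

Average speed = (total path length)/(elapsed time); on a piecewise-linear x-t graph the path length is Σ|Δx|.
0–6 s: |Δx| = |7 − -12| = 19 cm
6–12 s: |Δx| = |-8 − 7| = 15 cm
12–16 s: |Δx| = |5 − -8| = 13 cm
16–19 s: |Δx| = |-7 − 5| = 12 cm
Total path = 59 cm; average speed = 59/19 = 59/19 cm/s.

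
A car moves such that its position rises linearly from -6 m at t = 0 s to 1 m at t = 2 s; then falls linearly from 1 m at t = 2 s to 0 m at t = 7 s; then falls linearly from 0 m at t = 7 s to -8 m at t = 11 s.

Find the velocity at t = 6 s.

-0.2 m/s

Velocity is the slope of the x-t graph on 2–7 s: (0 − 1)/(7 − 2) = -0.2 m/s.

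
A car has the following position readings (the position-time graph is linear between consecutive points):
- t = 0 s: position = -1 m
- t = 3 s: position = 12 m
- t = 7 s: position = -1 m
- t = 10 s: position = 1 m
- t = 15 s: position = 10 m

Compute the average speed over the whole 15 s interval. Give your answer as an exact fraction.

Average speed = (total path length)/(elapsed time); on a piecewise-linear x-t graph the path length is Σ|Δx|.
0–3 s: |Δx| = |12 − -1| = 13 m
3–7 s: |Δx| = |-1 − 12| = 13 m
7–10 s: |Δx| = |1 − -1| = 2 m
10–15 s: |Δx| = |10 − 1| = 9 m
Total path = 37 m; average speed = 37/15 = 37/15 m/s.

37/15 m/s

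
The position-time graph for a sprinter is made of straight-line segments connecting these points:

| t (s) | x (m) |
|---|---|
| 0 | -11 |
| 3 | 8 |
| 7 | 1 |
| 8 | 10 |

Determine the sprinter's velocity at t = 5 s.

Velocity is the slope of the x-t graph on 3–7 s: (1 − 8)/(7 − 3) = -1.75 m/s.

-1.75 m/s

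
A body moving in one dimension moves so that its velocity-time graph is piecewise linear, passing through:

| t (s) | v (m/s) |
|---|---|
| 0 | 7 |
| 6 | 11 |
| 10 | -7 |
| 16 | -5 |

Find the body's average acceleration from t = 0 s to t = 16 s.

-0.75 m/s²

Average acceleration = Δv/Δt = (-5 − 7)/(16 − 0) = -0.75 m/s².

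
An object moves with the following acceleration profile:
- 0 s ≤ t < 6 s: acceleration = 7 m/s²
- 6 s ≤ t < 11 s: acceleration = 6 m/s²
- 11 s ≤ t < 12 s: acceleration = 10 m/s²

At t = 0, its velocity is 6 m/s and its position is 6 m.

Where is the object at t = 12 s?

566 m

On each constant-a segment, Δv = aΔt and Δx = v₀Δt + ½aΔt²; chain segment to segment.
0–6 s: v starts 6 m/s; Δx = 6·6 + ½·7·6² = 162 m; v ends 48 m/s.
6–11 s: v starts 48 m/s; Δx = 48·5 + ½·6·5² = 315 m; v ends 78 m/s.
11–12 s: v starts 78 m/s; Δx = 78·1 + ½·10·1² = 83 m; v ends 88 m/s.
x(12) = 6 + Σ Δx = 566 m.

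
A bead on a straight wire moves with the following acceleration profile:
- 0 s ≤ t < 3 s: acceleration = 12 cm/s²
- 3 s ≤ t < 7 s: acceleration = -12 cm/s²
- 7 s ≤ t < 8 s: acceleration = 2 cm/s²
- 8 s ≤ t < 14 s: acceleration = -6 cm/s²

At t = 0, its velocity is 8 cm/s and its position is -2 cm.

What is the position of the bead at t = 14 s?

On each constant-a segment, Δv = aΔt and Δx = v₀Δt + ½aΔt²; chain segment to segment.
0–3 s: v starts 8 cm/s; Δx = 8·3 + ½·12·3² = 78 cm; v ends 44 cm/s.
3–7 s: v starts 44 cm/s; Δx = 44·4 + ½·-12·4² = 80 cm; v ends -4 cm/s.
7–8 s: v starts -4 cm/s; Δx = -4·1 + ½·2·1² = -3 cm; v ends -2 cm/s.
8–14 s: v starts -2 cm/s; Δx = -2·6 + ½·-6·6² = -120 cm; v ends -38 cm/s.
x(14) = -2 + Σ Δx = 33 cm.

33 cm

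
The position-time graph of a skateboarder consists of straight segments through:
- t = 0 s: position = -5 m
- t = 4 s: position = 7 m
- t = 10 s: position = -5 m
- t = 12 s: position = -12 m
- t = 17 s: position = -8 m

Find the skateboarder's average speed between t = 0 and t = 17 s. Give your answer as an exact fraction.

35/17 m/s

Average speed = (total path length)/(elapsed time); on a piecewise-linear x-t graph the path length is Σ|Δx|.
0–4 s: |Δx| = |7 − -5| = 12 m
4–10 s: |Δx| = |-5 − 7| = 12 m
10–12 s: |Δx| = |-12 − -5| = 7 m
12–17 s: |Δx| = |-8 − -12| = 4 m
Total path = 35 m; average speed = 35/17 = 35/17 m/s.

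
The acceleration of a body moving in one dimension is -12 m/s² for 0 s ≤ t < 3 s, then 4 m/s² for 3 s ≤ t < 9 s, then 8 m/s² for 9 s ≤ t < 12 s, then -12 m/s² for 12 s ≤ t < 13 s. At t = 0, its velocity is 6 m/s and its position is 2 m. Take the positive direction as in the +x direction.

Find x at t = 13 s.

-112 m

On each constant-a segment, Δv = aΔt and Δx = v₀Δt + ½aΔt²; chain segment to segment.
0–3 s: v starts 6 m/s; Δx = 6·3 + ½·-12·3² = -36 m; v ends -30 m/s.
3–9 s: v starts -30 m/s; Δx = -30·6 + ½·4·6² = -108 m; v ends -6 m/s.
9–12 s: v starts -6 m/s; Δx = -6·3 + ½·8·3² = 18 m; v ends 18 m/s.
12–13 s: v starts 18 m/s; Δx = 18·1 + ½·-12·1² = 12 m; v ends 6 m/s.
x(13) = 2 + Σ Δx = -112 m.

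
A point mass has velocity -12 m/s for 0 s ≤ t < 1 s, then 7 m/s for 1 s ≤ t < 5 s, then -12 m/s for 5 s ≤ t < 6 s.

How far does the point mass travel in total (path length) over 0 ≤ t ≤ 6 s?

52 m

Distance (not displacement) is the total path length: add the absolute areas under v-t.
0–1 s: |-12| × 1 = 12 m
1–5 s: |7| × 4 = 28 m
5–6 s: |-12| × 1 = 12 m
Total distance = 52 m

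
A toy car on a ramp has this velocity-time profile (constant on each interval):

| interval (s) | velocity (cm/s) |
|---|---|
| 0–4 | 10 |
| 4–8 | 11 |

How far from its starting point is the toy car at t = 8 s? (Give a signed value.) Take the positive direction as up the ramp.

Net displacement equals the area under the velocity-time graph (areas below the axis count negative).
0–4 s: 10 × 4 = 40 cm
4–8 s: 11 × 4 = 44 cm
Net displacement = 84 cm

84 cm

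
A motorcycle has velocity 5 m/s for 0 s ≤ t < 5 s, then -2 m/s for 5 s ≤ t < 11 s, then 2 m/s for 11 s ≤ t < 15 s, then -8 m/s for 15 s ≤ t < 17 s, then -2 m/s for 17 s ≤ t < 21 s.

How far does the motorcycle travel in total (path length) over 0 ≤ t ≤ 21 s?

Distance (not displacement) is the total path length: add the absolute areas under v-t.
0–5 s: |5| × 5 = 25 m
5–11 s: |-2| × 6 = 12 m
11–15 s: |2| × 4 = 8 m
15–17 s: |-8| × 2 = 16 m
17–21 s: |-2| × 4 = 8 m
Total distance = 69 m

69 m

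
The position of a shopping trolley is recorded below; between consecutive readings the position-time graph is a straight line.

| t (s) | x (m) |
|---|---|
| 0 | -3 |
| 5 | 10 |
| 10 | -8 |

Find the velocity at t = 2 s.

Velocity is the slope of the x-t graph on 0–5 s: (10 − -3)/(5 − 0) = 2.6 m/s.

2.6 m/s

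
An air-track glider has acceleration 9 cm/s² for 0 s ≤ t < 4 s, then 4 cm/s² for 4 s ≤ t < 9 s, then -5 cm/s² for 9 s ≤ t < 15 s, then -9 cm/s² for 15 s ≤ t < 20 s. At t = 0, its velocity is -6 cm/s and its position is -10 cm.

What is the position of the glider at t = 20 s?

On each constant-a segment, Δv = aΔt and Δx = v₀Δt + ½aΔt²; chain segment to segment.
0–4 s: v starts -6 cm/s; Δx = -6·4 + ½·9·4² = 48 cm; v ends 30 cm/s.
4–9 s: v starts 30 cm/s; Δx = 30·5 + ½·4·5² = 200 cm; v ends 50 cm/s.
9–15 s: v starts 50 cm/s; Δx = 50·6 + ½·-5·6² = 210 cm; v ends 20 cm/s.
15–20 s: v starts 20 cm/s; Δx = 20·5 + ½·-9·5² = -12.5 cm; v ends -25 cm/s.
x(20) = -10 + Σ Δx = 435.5 cm.

435.5 cm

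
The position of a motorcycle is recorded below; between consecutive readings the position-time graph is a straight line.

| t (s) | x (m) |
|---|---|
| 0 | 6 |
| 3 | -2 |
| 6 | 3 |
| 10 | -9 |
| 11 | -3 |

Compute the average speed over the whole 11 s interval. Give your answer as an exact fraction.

31/11 m/s

Average speed = (total path length)/(elapsed time); on a piecewise-linear x-t graph the path length is Σ|Δx|.
0–3 s: |Δx| = |-2 − 6| = 8 m
3–6 s: |Δx| = |3 − -2| = 5 m
6–10 s: |Δx| = |-9 − 3| = 12 m
10–11 s: |Δx| = |-3 − -9| = 6 m
Total path = 31 m; average speed = 31/11 = 31/11 m/s.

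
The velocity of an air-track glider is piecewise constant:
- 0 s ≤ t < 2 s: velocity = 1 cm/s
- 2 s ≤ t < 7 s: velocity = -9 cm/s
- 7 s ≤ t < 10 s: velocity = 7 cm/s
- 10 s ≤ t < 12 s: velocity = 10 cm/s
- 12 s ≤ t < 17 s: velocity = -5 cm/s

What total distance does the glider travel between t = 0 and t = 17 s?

113 cm

Distance (not displacement) is the total path length: add the absolute areas under v-t.
0–2 s: |1| × 2 = 2 cm
2–7 s: |-9| × 5 = 45 cm
7–10 s: |7| × 3 = 21 cm
10–12 s: |10| × 2 = 20 cm
12–17 s: |-5| × 5 = 25 cm
Total distance = 113 cm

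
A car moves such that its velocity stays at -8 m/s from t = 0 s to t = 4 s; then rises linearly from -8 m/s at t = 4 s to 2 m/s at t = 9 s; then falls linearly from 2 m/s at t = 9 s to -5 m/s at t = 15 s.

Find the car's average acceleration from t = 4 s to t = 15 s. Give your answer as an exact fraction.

Average acceleration = Δv/Δt = (-5 − -8)/(15 − 4) = 3/11 m/s².

3/11 m/s²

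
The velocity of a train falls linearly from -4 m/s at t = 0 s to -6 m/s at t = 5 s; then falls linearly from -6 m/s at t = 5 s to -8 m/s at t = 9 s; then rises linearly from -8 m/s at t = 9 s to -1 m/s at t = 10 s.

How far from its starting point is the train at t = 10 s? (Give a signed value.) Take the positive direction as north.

Displacement is the signed area under the v-t curve.
0–5 s: ½(-4 + -6)(5) = -25 m
5–9 s: ½(-6 + -8)(4) = -28 m
9–10 s: ½(-8 + -1)(1) = -4.5 m
Net displacement = -57.5 m

-57.5 m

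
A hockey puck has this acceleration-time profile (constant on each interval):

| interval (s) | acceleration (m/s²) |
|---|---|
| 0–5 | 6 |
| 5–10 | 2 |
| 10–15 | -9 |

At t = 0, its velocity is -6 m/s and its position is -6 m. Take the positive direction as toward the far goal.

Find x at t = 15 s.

241.5 m

On each constant-a segment, Δv = aΔt and Δx = v₀Δt + ½aΔt²; chain segment to segment.
0–5 s: v starts -6 m/s; Δx = -6·5 + ½·6·5² = 45 m; v ends 24 m/s.
5–10 s: v starts 24 m/s; Δx = 24·5 + ½·2·5² = 145 m; v ends 34 m/s.
10–15 s: v starts 34 m/s; Δx = 34·5 + ½·-9·5² = 57.5 m; v ends -11 m/s.
x(15) = -6 + Σ Δx = 241.5 m.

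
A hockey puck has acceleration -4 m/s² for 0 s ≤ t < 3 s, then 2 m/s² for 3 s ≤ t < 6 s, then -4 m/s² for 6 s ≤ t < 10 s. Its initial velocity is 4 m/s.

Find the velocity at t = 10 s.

Δv equals the area under the a-t graph; then v = v₀ + Δv.
0–3 s: -4 × 3 = -12 m/s
3–6 s: 2 × 3 = 6 m/s
6–10 s: -4 × 4 = -16 m/s
Δv = -22 m/s, so v(10) = 4 + (-22) = -18 m/s.

-18 m/s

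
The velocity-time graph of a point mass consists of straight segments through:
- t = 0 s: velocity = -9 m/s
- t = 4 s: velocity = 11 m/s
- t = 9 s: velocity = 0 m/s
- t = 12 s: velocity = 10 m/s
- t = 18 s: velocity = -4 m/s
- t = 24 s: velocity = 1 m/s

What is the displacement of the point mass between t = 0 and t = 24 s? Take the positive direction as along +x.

55.5 m

Displacement is the signed area under the v-t curve.
0–4 s: ½(-9 + 11)(4) = 4 m
4–9 s: ½(11 + 0)(5) = 27.5 m
9–12 s: ½(0 + 10)(3) = 15 m
12–18 s: ½(10 + -4)(6) = 18 m
18–24 s: ½(-4 + 1)(6) = -9 m
Net displacement = 55.5 m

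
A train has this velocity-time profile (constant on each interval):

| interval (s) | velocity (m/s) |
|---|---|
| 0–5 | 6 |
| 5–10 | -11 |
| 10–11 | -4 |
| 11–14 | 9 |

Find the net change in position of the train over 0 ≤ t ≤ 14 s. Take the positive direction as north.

Displacement is the signed area under the v-t curve.
0–5 s: 6 × 5 = 30 m
5–10 s: -11 × 5 = -55 m
10–11 s: -4 × 1 = -4 m
11–14 s: 9 × 3 = 27 m
Net displacement = -2 m

-2 m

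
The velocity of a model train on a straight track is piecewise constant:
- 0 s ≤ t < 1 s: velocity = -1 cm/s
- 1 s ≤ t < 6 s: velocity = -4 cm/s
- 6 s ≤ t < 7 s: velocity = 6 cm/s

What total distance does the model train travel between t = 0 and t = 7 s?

Total distance travelled is ∫|v| dt — sum the magnitudes of each area piece.
0–1 s: |-1| × 1 = 1 cm
1–6 s: |-4| × 5 = 20 cm
6–7 s: |6| × 1 = 6 cm
Total distance = 27 cm

27 cm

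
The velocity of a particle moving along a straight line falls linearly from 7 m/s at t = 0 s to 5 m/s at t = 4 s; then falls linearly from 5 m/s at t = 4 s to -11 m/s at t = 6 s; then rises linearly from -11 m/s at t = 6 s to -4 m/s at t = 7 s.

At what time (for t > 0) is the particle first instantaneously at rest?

v changes sign on 4–6 s (from 5 to -11); the graph is linear there, so v = 0 at t = 4 + (-5)·(6 − 4)/(-11 − 5) = 4.625 s.

t = 4.625 s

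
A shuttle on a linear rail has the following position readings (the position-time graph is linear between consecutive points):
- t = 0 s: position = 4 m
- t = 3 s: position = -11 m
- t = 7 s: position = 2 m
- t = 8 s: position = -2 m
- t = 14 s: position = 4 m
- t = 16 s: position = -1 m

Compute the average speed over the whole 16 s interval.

2.6875 m/s

Average speed = (total path length)/(elapsed time); on a piecewise-linear x-t graph the path length is Σ|Δx|.
0–3 s: |Δx| = |-11 − 4| = 15 m
3–7 s: |Δx| = |2 − -11| = 13 m
7–8 s: |Δx| = |-2 − 2| = 4 m
8–14 s: |Δx| = |4 − -2| = 6 m
14–16 s: |Δx| = |-1 − 4| = 5 m
Total path = 43 m; average speed = 43/16 = 2.6875 m/s.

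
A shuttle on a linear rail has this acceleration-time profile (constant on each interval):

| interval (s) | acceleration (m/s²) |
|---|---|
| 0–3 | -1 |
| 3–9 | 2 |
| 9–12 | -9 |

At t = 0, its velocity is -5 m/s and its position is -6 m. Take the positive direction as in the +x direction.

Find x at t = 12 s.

On each constant-a segment, Δv = aΔt and Δx = v₀Δt + ½aΔt²; chain segment to segment.
0–3 s: v starts -5 m/s; Δx = -5·3 + ½·-1·3² = -19.5 m; v ends -8 m/s.
3–9 s: v starts -8 m/s; Δx = -8·6 + ½·2·6² = -12 m; v ends 4 m/s.
9–12 s: v starts 4 m/s; Δx = 4·3 + ½·-9·3² = -28.5 m; v ends -23 m/s.
x(12) = -6 + Σ Δx = -66 m.

-66 m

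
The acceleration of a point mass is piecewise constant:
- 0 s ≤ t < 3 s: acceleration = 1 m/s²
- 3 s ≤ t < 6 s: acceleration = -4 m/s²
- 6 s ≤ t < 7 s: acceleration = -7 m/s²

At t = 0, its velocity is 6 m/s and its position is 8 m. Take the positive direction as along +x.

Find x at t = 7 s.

33 m

On each constant-a segment, Δv = aΔt and Δx = v₀Δt + ½aΔt²; chain segment to segment.
0–3 s: v starts 6 m/s; Δx = 6·3 + ½·1·3² = 22.5 m; v ends 9 m/s.
3–6 s: v starts 9 m/s; Δx = 9·3 + ½·-4·3² = 9 m; v ends -3 m/s.
6–7 s: v starts -3 m/s; Δx = -3·1 + ½·-7·1² = -6.5 m; v ends -10 m/s.
x(7) = 8 + Σ Δx = 33 m.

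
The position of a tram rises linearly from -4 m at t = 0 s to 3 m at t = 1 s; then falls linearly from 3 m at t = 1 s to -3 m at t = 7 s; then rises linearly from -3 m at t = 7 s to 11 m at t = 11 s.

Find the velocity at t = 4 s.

-1 m/s

Velocity is the slope of the x-t graph on 1–7 s: (-3 − 3)/(7 − 1) = -1 m/s.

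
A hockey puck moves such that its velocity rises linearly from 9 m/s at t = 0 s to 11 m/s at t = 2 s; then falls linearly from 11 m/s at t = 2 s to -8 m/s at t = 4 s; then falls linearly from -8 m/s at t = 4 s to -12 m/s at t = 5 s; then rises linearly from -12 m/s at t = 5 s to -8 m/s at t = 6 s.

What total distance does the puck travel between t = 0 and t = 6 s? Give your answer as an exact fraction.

Distance (not displacement) is the total path length: add the absolute areas under v-t.
0–2 s: |½(9 + 11)(2)| = 20 m
2–4 s: v = 0 at t = 60/19 s; triangle areas 121/19 + 64/19 = 185/19 m
4–5 s: |½(-8 + -12)(1)| = 10 m
5–6 s: |½(-12 + -8)(1)| = 10 m
Total distance = 945/19 m

945/19 m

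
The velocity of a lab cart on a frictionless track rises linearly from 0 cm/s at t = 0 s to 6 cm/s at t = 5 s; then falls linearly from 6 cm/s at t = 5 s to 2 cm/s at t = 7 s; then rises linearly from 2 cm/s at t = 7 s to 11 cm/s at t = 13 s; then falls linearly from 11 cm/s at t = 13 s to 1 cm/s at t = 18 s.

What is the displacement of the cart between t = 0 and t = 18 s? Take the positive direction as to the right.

92 cm

Net displacement equals the area under the velocity-time graph (areas below the axis count negative).
0–5 s: ½(0 + 6)(5) = 15 cm
5–7 s: ½(6 + 2)(2) = 8 cm
7–13 s: ½(2 + 11)(6) = 39 cm
13–18 s: ½(11 + 1)(5) = 30 cm
Net displacement = 92 cm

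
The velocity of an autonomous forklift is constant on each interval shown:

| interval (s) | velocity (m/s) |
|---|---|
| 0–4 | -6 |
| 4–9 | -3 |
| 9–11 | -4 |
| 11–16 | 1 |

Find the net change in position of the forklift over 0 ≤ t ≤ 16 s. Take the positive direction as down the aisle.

Net displacement equals the area under the velocity-time graph (areas below the axis count negative).
0–4 s: -6 × 4 = -24 m
4–9 s: -3 × 5 = -15 m
9–11 s: -4 × 2 = -8 m
11–16 s: 1 × 5 = 5 m
Net displacement = -42 m

-42 m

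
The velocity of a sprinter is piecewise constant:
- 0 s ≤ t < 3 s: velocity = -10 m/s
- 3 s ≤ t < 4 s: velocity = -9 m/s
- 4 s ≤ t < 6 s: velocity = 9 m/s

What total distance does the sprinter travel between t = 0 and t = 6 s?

57 m

Total distance travelled is ∫|v| dt — sum the magnitudes of each area piece.
0–3 s: |-10| × 3 = 30 m
3–4 s: |-9| × 1 = 9 m
4–6 s: |9| × 2 = 18 m
Total distance = 57 m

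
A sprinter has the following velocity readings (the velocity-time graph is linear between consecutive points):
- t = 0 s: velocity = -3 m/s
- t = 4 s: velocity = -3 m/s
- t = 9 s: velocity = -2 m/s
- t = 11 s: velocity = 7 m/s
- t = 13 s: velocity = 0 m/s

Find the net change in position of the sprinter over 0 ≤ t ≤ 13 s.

Net displacement equals the area under the velocity-time graph (areas below the axis count negative).
0–4 s: -3 × 4 = -12 m
4–9 s: ½(-3 + -2)(5) = -12.5 m
9–11 s: ½(-2 + 7)(2) = 5 m
11–13 s: ½(7 + 0)(2) = 7 m
Net displacement = -12.5 m

-12.5 m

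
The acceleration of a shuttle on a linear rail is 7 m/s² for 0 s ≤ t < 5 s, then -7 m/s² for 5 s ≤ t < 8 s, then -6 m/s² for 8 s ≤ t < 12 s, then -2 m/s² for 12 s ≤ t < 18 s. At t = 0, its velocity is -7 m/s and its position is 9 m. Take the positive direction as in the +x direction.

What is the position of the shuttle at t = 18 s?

On each constant-a segment, Δv = aΔt and Δx = v₀Δt + ½aΔt²; chain segment to segment.
0–5 s: v starts -7 m/s; Δx = -7·5 + ½·7·5² = 52.5 m; v ends 28 m/s.
5–8 s: v starts 28 m/s; Δx = 28·3 + ½·-7·3² = 52.5 m; v ends 7 m/s.
8–12 s: v starts 7 m/s; Δx = 7·4 + ½·-6·4² = -20 m; v ends -17 m/s.
12–18 s: v starts -17 m/s; Δx = -17·6 + ½·-2·6² = -138 m; v ends -29 m/s.
x(18) = 9 + Σ Δx = -44 m.

-44 m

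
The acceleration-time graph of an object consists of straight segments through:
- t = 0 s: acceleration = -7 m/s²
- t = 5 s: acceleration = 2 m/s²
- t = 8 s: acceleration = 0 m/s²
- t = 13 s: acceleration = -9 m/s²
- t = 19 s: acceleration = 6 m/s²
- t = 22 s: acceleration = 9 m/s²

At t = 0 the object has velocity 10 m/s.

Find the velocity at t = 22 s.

Δv equals the area under the a-t graph; then v = v₀ + Δv.
0–5 s: ½(-7 + 2)(5) = -12.5 m/s
5–8 s: ½(2 + 0)(3) = 3 m/s
8–13 s: ½(0 + -9)(5) = -22.5 m/s
13–19 s: ½(-9 + 6)(6) = -9 m/s
19–22 s: ½(6 + 9)(3) = 22.5 m/s
Δv = -18.5 m/s, so v(22) = 10 + (-18.5) = -8.5 m/s.

-8.5 m/s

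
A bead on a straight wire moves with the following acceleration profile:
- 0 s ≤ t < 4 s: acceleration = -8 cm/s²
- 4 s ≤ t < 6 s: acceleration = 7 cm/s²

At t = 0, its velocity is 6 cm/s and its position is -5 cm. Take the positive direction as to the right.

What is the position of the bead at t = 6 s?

On each constant-a segment, Δv = aΔt and Δx = v₀Δt + ½aΔt²; chain segment to segment.
0–4 s: v starts 6 cm/s; Δx = 6·4 + ½·-8·4² = -40 cm; v ends -26 cm/s.
4–6 s: v starts -26 cm/s; Δx = -26·2 + ½·7·2² = -38 cm; v ends -12 cm/s.
x(6) = -5 + Σ Δx = -83 cm.

-83 cm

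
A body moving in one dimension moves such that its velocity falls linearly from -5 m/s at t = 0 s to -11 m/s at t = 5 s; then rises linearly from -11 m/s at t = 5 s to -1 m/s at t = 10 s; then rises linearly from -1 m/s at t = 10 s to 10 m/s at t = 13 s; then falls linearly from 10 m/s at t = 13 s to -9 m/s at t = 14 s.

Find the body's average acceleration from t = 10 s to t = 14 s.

Average acceleration = Δv/Δt = (-9 − -1)/(14 − 10) = -2 m/s².

-2 m/s²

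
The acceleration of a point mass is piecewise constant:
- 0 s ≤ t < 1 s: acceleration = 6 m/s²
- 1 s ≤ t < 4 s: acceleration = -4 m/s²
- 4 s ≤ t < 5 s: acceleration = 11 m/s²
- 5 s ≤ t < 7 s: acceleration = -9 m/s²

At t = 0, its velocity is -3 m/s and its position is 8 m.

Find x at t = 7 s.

-18.5 m

On each constant-a segment, Δv = aΔt and Δx = v₀Δt + ½aΔt²; chain segment to segment.
0–1 s: v starts -3 m/s; Δx = -3·1 + ½·6·1² = 0 m; v ends 3 m/s.
1–4 s: v starts 3 m/s; Δx = 3·3 + ½·-4·3² = -9 m; v ends -9 m/s.
4–5 s: v starts -9 m/s; Δx = -9·1 + ½·11·1² = -3.5 m; v ends 2 m/s.
5–7 s: v starts 2 m/s; Δx = 2·2 + ½·-9·2² = -14 m; v ends -16 m/s.
x(7) = 8 + Σ Δx = -18.5 m.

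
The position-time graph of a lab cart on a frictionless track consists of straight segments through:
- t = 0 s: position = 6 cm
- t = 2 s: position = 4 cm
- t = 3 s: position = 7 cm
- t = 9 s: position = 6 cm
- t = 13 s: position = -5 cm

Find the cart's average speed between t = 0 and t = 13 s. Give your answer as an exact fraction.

17/13 cm/s

Average speed = (total path length)/(elapsed time); on a piecewise-linear x-t graph the path length is Σ|Δx|.
0–2 s: |Δx| = |4 − 6| = 2 cm
2–3 s: |Δx| = |7 − 4| = 3 cm
3–9 s: |Δx| = |6 − 7| = 1 cm
9–13 s: |Δx| = |-5 − 6| = 11 cm
Total path = 17 cm; average speed = 17/13 = 17/13 cm/s.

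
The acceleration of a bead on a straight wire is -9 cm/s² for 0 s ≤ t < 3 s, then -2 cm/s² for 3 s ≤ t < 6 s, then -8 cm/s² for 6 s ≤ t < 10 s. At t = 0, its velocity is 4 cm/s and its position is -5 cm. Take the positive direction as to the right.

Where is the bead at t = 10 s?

On each constant-a segment, Δv = aΔt and Δx = v₀Δt + ½aΔt²; chain segment to segment.
0–3 s: v starts 4 cm/s; Δx = 4·3 + ½·-9·3² = -28.5 cm; v ends -23 cm/s.
3–6 s: v starts -23 cm/s; Δx = -23·3 + ½·-2·3² = -78 cm; v ends -29 cm/s.
6–10 s: v starts -29 cm/s; Δx = -29·4 + ½·-8·4² = -180 cm; v ends -61 cm/s.
x(10) = -5 + Σ Δx = -291.5 cm.

-291.5 cm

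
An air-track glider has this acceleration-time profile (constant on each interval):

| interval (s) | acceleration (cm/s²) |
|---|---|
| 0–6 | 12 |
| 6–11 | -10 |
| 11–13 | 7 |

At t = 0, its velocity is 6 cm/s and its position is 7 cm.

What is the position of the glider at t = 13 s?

On each constant-a segment, Δv = aΔt and Δx = v₀Δt + ½aΔt²; chain segment to segment.
0–6 s: v starts 6 cm/s; Δx = 6·6 + ½·12·6² = 252 cm; v ends 78 cm/s.
6–11 s: v starts 78 cm/s; Δx = 78·5 + ½·-10·5² = 265 cm; v ends 28 cm/s.
11–13 s: v starts 28 cm/s; Δx = 28·2 + ½·7·2² = 70 cm; v ends 42 cm/s.
x(13) = 7 + Σ Δx = 594 cm.

594 cm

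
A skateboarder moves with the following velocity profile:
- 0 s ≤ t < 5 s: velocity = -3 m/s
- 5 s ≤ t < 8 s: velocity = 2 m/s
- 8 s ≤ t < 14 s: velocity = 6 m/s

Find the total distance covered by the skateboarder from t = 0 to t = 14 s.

Total distance travelled is ∫|v| dt — sum the magnitudes of each area piece.
0–5 s: |-3| × 5 = 15 m
5–8 s: |2| × 3 = 6 m
8–14 s: |6| × 6 = 36 m
Total distance = 57 m

57 m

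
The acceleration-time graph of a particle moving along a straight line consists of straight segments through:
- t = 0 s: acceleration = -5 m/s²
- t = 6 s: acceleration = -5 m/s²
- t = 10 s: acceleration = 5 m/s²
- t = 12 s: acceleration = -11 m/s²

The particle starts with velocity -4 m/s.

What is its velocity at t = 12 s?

Δv equals the area under the a-t graph; then v = v₀ + Δv.
0–6 s: -5 × 6 = -30 m/s
6–10 s: ½(-5 + 5)(4) = 0 m/s
10–12 s: ½(5 + -11)(2) = -6 m/s
Δv = -36 m/s, so v(12) = -4 + (-36) = -40 m/s.

-40 m/s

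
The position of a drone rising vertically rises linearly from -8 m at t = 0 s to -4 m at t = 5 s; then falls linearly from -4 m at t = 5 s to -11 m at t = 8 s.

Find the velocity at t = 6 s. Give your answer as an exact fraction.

-7/3 m/s

Velocity is the slope of the x-t graph on 5–8 s: (-11 − -4)/(8 − 5) = -7/3 m/s.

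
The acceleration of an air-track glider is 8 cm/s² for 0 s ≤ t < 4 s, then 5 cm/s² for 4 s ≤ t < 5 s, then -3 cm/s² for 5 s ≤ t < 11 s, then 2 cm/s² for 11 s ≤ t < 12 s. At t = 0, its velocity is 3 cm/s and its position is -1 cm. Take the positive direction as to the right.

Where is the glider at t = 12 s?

On each constant-a segment, Δv = aΔt and Δx = v₀Δt + ½aΔt²; chain segment to segment.
0–4 s: v starts 3 cm/s; Δx = 3·4 + ½·8·4² = 76 cm; v ends 35 cm/s.
4–5 s: v starts 35 cm/s; Δx = 35·1 + ½·5·1² = 37.5 cm; v ends 40 cm/s.
5–11 s: v starts 40 cm/s; Δx = 40·6 + ½·-3·6² = 186 cm; v ends 22 cm/s.
11–12 s: v starts 22 cm/s; Δx = 22·1 + ½·2·1² = 23 cm; v ends 24 cm/s.
x(12) = -1 + Σ Δx = 321.5 cm.

321.5 cm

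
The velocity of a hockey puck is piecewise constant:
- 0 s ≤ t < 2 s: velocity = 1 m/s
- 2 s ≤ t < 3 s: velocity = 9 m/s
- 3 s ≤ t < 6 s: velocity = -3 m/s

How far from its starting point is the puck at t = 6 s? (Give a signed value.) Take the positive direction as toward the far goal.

Net displacement equals the area under the velocity-time graph (areas below the axis count negative).
0–2 s: 1 × 2 = 2 m
2–3 s: 9 × 1 = 9 m
3–6 s: -3 × 3 = -9 m
Net displacement = 2 m

2 m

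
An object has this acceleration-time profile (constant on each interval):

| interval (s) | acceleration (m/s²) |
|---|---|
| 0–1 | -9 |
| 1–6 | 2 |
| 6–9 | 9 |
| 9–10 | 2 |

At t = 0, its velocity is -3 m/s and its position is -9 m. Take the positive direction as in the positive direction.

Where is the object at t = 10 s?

9 m

On each constant-a segment, Δv = aΔt and Δx = v₀Δt + ½aΔt²; chain segment to segment.
0–1 s: v starts -3 m/s; Δx = -3·1 + ½·-9·1² = -7.5 m; v ends -12 m/s.
1–6 s: v starts -12 m/s; Δx = -12·5 + ½·2·5² = -35 m; v ends -2 m/s.
6–9 s: v starts -2 m/s; Δx = -2·3 + ½·9·3² = 34.5 m; v ends 25 m/s.
9–10 s: v starts 25 m/s; Δx = 25·1 + ½·2·1² = 26 m; v ends 27 m/s.
x(10) = -9 + Σ Δx = 9 m.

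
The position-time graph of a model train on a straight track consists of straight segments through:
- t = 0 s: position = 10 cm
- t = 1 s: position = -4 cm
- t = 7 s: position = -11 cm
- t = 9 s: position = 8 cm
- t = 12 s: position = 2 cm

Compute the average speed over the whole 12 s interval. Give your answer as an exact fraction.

23/6 cm/s

Average speed = (total path length)/(elapsed time); on a piecewise-linear x-t graph the path length is Σ|Δx|.
0–1 s: |Δx| = |-4 − 10| = 14 cm
1–7 s: |Δx| = |-11 − -4| = 7 cm
7–9 s: |Δx| = |8 − -11| = 19 cm
9–12 s: |Δx| = |2 − 8| = 6 cm
Total path = 46 cm; average speed = 46/12 = 23/6 cm/s.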